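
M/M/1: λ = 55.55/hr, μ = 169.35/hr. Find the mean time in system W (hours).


W = 1/(μ−λ) = 1/(169.35 − 55.55) = 1/113.80 = 0.008787 hr

Final: 0.008787 hr


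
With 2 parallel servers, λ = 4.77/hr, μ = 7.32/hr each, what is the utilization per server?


ρ = λ/(cμ) = 4.77/(2·7.32) = 4.77/14.64 = 0.3258

Final: 0.3258


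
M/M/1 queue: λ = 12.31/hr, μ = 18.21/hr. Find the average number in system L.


ρ = λ/μ = 12.31/18.21 = 0.6760
L = ρ/(1−ρ) = 0.6760/(1 − 0.6760) = 0.6760/0.3240 = 2.0864

Final: 2.0864


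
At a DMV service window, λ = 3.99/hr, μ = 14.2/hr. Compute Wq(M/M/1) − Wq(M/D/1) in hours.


ρ = 3.99/14.2 = 0.2810
Wq(M/M/1) = ρ/(μ−λ) = 0.2810/10.21 = 0.02752 hr
Wq(M/D/1) = ρ/(2(μ−λ)) = 0.01376 hr
Savings = 0.02752 − 0.01376 = 0.01376 hr

Final: 0.01376 hr


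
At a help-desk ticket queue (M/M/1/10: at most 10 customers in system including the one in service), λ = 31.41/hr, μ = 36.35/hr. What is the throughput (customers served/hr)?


ρ = 0.8641; P_K = (1−ρ)ρ^10/(1−ρ^11) = 0.039451
λ_eff = λ(1 − P_K) = 31.41·(1 − 0.039451) = 31.41·0.960549 = 30.1708 /hr

Final: 30.1708 /hr


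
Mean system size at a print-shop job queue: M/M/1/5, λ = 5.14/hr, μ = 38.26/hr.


ρ = 5.14/38.26 = 0.1343
L = ρ[1 − (K+1)ρ^K + Kρ^(K+1)] / [(1−ρ)(1−ρ^(K+1))]
Numerator: 0.1343·(1 − 6·0.00004376 + 5·0.000005879) = 0.134313
Denominator: (0.8657)·(0.999994) = 0.865651
L = 0.134313/0.865651 = 0.1552

Final: 0.1552


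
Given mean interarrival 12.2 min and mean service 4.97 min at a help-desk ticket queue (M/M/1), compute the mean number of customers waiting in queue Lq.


λ = 60/12.2 = 4.9180 /hr
μ = 60/4.97 = 12.0724 /hr
ρ = λ/μ = 4.9180/12.0724 = 0.4074
Lq = ρ²/(1−ρ) = 0.1660/0.5926 = 0.2800

Final: 0.2800


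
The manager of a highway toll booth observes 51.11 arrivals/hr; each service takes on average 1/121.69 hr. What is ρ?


ρ = λ/μ = 51.11/121.69 = 0.4200

Final: 0.4200


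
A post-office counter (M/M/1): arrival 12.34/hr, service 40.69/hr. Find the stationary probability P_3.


ρ = 12.34/40.69 = 0.3033
P_n = (1−ρ)·ρ^n = (1 − 0.3033)·0.3033^3 = 0.6967·0.027892 = 0.019433

Final: 0.019433


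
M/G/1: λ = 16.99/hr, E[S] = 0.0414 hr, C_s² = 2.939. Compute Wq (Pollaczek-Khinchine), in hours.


ρ = λ·E[S] = 16.99·0.0414 = 0.7034
E[S²] = E[S]²(1+C_s²) = 0.0414²·(1+2.939) = 0.006751
Wq = λ·E[S²]/(2(1−ρ)) = 16.99·0.006751/(2·0.2966) = 0.19336 hr

Final: 0.19336 hr


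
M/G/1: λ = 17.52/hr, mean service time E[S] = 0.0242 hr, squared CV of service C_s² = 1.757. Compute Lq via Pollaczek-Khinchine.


ρ = λ·E[S] = 17.52·0.0242 = 0.4240
Lq = ρ²(1+C_s²)/(2(1−ρ)) = 0.1798·(1+1.757)/(2·0.5760)
= 0.1798·2.7570/1.1520 = 0.43020

Final: 0.43020


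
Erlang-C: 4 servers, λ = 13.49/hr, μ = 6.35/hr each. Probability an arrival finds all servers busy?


a = λ/μ = 2.1244; ρ = a/4 = 0.5311
P₀ = 0.113780 (from M/M/c formula)
C(c,a) = [a^c/(c!(1−ρ))]·P₀ = [20.36821/(24·0.4689)]·0.113780
= 1.80994·0.113780 = 0.205936

Final: 0.205936


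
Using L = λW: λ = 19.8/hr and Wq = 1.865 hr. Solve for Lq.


Lq = λWq = 19.8·1.865 = 36.9270

Final: 36.9270


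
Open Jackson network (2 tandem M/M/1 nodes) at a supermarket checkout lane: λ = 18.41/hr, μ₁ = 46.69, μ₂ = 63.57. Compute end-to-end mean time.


Each node sees arrival rate λ = 18.41/hr (tandem ⇒ throughput preserved).
W₁ = 1/(μ₁−λ) = 1/(46.69−18.41) = 0.03536 hr
W₂ = 1/(μ₂−λ) = 1/(63.57−18.41) = 0.02214 hr
W_total = W₁ + W₂ = 0.03536 + 0.02214 = 0.05750 hr

Final: 0.05750 hr


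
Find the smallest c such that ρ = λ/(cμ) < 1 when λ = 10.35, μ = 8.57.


Stability requires cμ > λ ⇔ c > λ/μ.
λ/μ = 10.35/8.57 = 1.2077
Minimum integer c = ⌊1.2077⌋ + 1 = 2
Check: 2·8.57 = 17.14 > 10.35, while 1·8.57 = 8.57 ≤ 10.35

Final: 2 servers


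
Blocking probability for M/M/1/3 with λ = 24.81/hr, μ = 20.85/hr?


ρ = λ/μ = 24.81/20.85 = 1.1899
P_K = (1−ρ)ρ^K/(1−ρ^(K+1)) = (-0.1899·1.684853)/(1 − 2.004854)
= -0.320001/-1.004854 = 0.318455

Final: 0.318455


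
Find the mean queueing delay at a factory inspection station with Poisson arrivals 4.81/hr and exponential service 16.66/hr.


ρ = 4.81/16.66 = 0.2887
Wq = ρ/(μ−λ) = 0.2887/(16.66 − 4.81) = 0.2887/11.85 = 0.02436 hr

Final: 0.02436 hr


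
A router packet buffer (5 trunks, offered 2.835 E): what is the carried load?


B(5,2.835) = 0.096170 (Erlang-B)
Carried load = a(1 − B) = 2.835·(1 − 0.096170) = 2.835·0.903830 = 2.5624 E

Final: 2.5624 Erlangs


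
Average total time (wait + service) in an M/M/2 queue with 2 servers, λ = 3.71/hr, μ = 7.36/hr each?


a = 0.5041; ρ = 0.2520; P₀ = 0.597396
Lq = P₀·a^c·ρ/(c!(1−ρ)²) = 0.03419
Wq = Lq/λ = 0.03419/3.71 = 0.009216 hr
W = Wq + 1/μ = 0.009216 + 0.13587 = 0.14509 hr

Final: 0.14509 hr


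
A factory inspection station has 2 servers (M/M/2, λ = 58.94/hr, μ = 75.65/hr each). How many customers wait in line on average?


a = λ/μ = 0.7791; ρ = a/2 = 0.3896
P₀ = 0.439307
Lq = P₀·a^c·ρ / (c!·(1−ρ)²) = 0.439307·0.60702·0.3896/(2·0.37264)
= 0.13939

Final: 0.13939


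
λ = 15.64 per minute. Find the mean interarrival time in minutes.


Mean interarrival time = 1/λ = 1/15.64 minute = 0.06394 minute
In minutes: 0.06394 × 1 = 0.06394 min

Final: 0.06394 min


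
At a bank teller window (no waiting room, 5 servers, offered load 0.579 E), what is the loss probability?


B(c,a) = (a^c/c!) / Σ_{k=0}^{c} a^k/k!
a^5/5! = 0.0005423
Σ terms (k=0..5): 1.00000 + 0.57900 + 0.16762 + 0.03235 + 0.004683 + 0.0005423 = 1.784196
B = 0.0005423/1.784196 = 0.0003039

Final: 0.0003039


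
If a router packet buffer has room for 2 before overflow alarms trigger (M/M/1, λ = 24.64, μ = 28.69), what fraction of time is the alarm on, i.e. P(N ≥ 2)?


ρ = 24.64/28.69 = 0.8588
P(N ≥ n) = ρ^n = 0.8588^2 = 0.737599

Final: 0.737599


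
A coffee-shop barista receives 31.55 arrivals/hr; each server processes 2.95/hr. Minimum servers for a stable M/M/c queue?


Stability requires cμ > λ ⇔ c > λ/μ.
λ/μ = 31.55/2.95 = 10.6949
Minimum integer c = ⌊10.6949⌋ + 1 = 11
Check: 11·2.95 = 32.45 > 31.55, while 10·2.95 = 29.50 ≤ 31.55

Final: 11 servers


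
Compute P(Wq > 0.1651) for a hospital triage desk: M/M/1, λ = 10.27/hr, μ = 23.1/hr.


ρ = 10.27/23.1 = 0.4446
P(Wq > t) = ρ·e^{−(μ−λ)t} = 0.4446·e^{−2.1182}
= 0.4446·0.120244 = 0.053459

Final: 0.053459


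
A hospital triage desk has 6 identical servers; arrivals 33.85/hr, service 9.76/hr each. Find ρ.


ρ = λ/(cμ) = 33.85/(6·9.76) = 33.85/58.56 = 0.5780

Final: 0.5780


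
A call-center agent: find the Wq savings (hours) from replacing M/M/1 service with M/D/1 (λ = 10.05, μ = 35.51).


ρ = 10.05/35.51 = 0.2830
Wq(M/M/1) = ρ/(μ−λ) = 0.2830/25.46 = 0.01112 hr
Wq(M/D/1) = ρ/(2(μ−λ)) = 0.005558 hr
Savings = 0.01112 − 0.005558 = 0.005558 hr

Final: 0.005558 hr


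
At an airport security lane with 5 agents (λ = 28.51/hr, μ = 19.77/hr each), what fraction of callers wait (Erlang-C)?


a = λ/μ = 1.4421; ρ = a/5 = 0.2884
P₀ = 0.236130 (from M/M/c formula)
C(c,a) = [a^c/(c!(1−ρ))]·P₀ = [6.23667/(120·0.7116)]·0.236130
= 0.07304·0.236130 = 0.017246

Final: 0.017246


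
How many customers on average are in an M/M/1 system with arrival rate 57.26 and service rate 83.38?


ρ = λ/μ = 57.26/83.38 = 0.6867
L = ρ/(1−ρ) = 0.6867/(1 − 0.6867) = 0.6867/0.3133 = 2.1922

Final: 2.1922


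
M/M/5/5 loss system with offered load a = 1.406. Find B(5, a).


B(c,a) = (a^c/c!) / Σ_{k=0}^{c} a^k/k!
a^5/5! = 0.045787
Σ terms (k=0..5): 1.00000 + 1.40600 + 0.98842 + 0.46324 + 0.16283 + 0.04579 = 4.066272
B = 0.045787/4.066272 = 0.011260

Final: 0.011260


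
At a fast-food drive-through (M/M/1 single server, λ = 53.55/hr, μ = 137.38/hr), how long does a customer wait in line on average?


ρ = 53.55/137.38 = 0.3898
Wq = ρ/(μ−λ) = 0.3898/(137.38 − 53.55) = 0.3898/83.83 = 0.004650 hr

Final: 0.004650 hr


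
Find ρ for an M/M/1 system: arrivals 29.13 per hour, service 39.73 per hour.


ρ = λ/μ = 29.13/39.73 = 0.7332

Final: 0.7332


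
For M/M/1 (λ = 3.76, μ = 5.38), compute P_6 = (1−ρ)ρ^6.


ρ = 3.76/5.38 = 0.6989
P_n = (1−ρ)·ρ^n = (1 − 0.6989)·0.6989^6 = 0.3011·0.116529 = 0.035089

Final: 0.035089


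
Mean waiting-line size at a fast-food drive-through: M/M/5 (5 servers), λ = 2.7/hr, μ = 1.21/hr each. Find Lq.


a = λ/μ = 2.2314; ρ = a/5 = 0.4463
P₀ = 0.105951
Lq = P₀·a^c·ρ / (c!·(1−ρ)²) = 0.105951·55.32125·0.4463/(120·0.30660)
= 0.07110

Final: 0.07110


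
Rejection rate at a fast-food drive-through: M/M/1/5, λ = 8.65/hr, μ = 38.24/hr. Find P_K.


ρ = λ/μ = 8.65/38.24 = 0.2262
P_K = (1−ρ)ρ^K/(1−ρ^(K+1)) = (0.7738·0.0005922)/(1 − 0.0001340)
= 0.0004583/0.999866 = 0.0004583

Final: 0.0004583


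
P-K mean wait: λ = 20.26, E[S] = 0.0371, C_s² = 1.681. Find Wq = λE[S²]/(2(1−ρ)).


ρ = λ·E[S] = 20.26·0.0371 = 0.7516
E[S²] = E[S]²(1+C_s²) = 0.0371²·(1+1.681) = 0.003690
Wq = λ·E[S²]/(2(1−ρ)) = 20.26·0.003690/(2·0.2484) = 0.15052 hr

Final: 0.15052 hr


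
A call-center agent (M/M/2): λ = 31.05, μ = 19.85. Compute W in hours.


a = 1.5642; ρ = 0.7821; P₀ = 0.122261
Lq = P₀·a^c·ρ/(c!(1−ρ)²) = 2.46423
Wq = Lq/λ = 2.46423/31.05 = 0.07936 hr
W = Wq + 1/μ = 0.07936 + 0.05038 = 0.12974 hr

Final: 0.12974 hr


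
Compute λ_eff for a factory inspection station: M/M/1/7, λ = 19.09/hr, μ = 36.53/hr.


ρ = 0.5226; P_K = (1−ρ)ρ^7/(1−ρ^8) = 0.005110
λ_eff = λ(1 − P_K) = 19.09·(1 − 0.005110) = 19.09·0.994890 = 18.9925 /hr

Final: 18.9925 /hr


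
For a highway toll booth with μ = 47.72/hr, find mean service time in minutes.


Mean service time = 1/μ = 1/47.72 hour = 0.02096 hour
In minutes: 0.02096 × 60 = 1.2573 min

Final: 1.2573 min


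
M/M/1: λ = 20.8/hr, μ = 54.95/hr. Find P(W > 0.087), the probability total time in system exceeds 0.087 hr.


W ~ Exponential(μ−λ) for M/M/1.
μ − λ = 54.95 − 20.8 = 34.1500
P(W > t) = e^{−(μ−λ)t} = e^{−2.9711} = 0.051249

Final: 0.051249


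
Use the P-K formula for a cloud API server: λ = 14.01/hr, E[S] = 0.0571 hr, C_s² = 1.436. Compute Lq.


ρ = λ·E[S] = 14.01·0.0571 = 0.8000
Lq = ρ²(1+C_s²)/(2(1−ρ)) = 0.6400·(1+1.436)/(2·0.2000)
= 0.6400·2.4360/0.4001 = 3.89675

Final: 3.89675


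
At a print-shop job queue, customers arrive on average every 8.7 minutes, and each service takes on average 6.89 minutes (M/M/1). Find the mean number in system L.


λ = 60/8.7 = 6.8966 /hr
μ = 60/6.89 = 8.7083 /hr
ρ = λ/μ = 6.8966/8.7083 = 0.7920
L = ρ/(1−ρ) = 0.7920/0.2080 = 3.8066

Final: 3.8066


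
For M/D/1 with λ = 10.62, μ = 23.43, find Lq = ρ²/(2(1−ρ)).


ρ = 10.62/23.43 = 0.4533
M/D/1: Lq = ρ²/(2(1−ρ)) = 0.2054/(2·0.5467) = 0.18789

Final: 0.18789


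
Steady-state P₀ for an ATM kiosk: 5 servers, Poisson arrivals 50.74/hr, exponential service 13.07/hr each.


a = λ/μ = 50.74/13.07 = 3.8822; ρ = a/c = 0.7764
Σ_{k=0}^{4} a^k/k! (terms k=0..4) = 1.00000 + 3.88217 + 7.53563 + 9.75154 + 9.46429 = 31.63364
Tail: a^5/(5!(1−ρ)) = 881.80869/(120·0.2236) = 32.86915
P₀ = 1/(31.63364 + 32.86915) = 1/64.50280 = 0.015503

Final: 0.015503


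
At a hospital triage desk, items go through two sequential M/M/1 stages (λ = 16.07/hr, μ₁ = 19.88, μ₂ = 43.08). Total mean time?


Each node sees arrival rate λ = 16.07/hr (tandem ⇒ throughput preserved).
W₁ = 1/(μ₁−λ) = 1/(19.88−16.07) = 0.26247 hr
W₂ = 1/(μ₂−λ) = 1/(43.08−16.07) = 0.03702 hr
W_total = W₁ + W₂ = 0.26247 + 0.03702 = 0.29949 hr

Final: 0.29949 hr


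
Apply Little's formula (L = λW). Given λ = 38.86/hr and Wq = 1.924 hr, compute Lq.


Lq = λWq = 38.86·1.924 = 74.7666

Final: 74.7666


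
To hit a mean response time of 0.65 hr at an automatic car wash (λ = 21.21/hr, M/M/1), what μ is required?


W = 1/(μ−λ) ⇒ μ − λ = 1/W = 1/0.65 = 1.5385
μ = λ + 1/W = 21.21 + 1.5385 = 22.7485 per hr

Final: 22.7485 /hr


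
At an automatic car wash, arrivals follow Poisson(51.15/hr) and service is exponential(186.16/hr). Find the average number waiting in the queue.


ρ = 51.15/186.16 = 0.2748
Lq = ρ²/(1−ρ) = 0.07550/0.7252 = 0.1041

Final: 0.1041


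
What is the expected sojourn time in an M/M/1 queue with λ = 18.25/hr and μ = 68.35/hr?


W = 1/(μ−λ) = 1/(68.35 − 18.25) = 1/50.10 = 0.01996 hr

Final: 0.01996 hr


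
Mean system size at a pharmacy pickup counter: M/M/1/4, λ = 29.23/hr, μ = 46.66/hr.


ρ = 29.23/46.66 = 0.6264
L = ρ[1 − (K+1)ρ^K + Kρ^(K+1)] / [(1−ρ)(1−ρ^(K+1))]
Numerator: 0.6264·(1 − 5·0.154006 + 4·0.096476) = 0.385814
Denominator: (0.3736)·(0.903524) = 0.337514
L = 0.385814/0.337514 = 1.1431

Final: 1.1431


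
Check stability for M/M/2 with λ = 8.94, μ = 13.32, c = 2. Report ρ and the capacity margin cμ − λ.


Total capacity cμ = 2·13.32 = 26.64/hr
ρ = λ/(cμ) = 8.94/26.64 = 0.3356
Stable ⇔ ρ < 1: YES
Spare capacity = cμ − λ = 26.64 − 8.94 = 17.70/hr

Final: ρ = 0.3356; stable; margin = 17.70/hr


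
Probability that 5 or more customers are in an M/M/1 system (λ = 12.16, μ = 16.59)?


ρ = 12.16/16.59 = 0.7330
P(N ≥ n) = ρ^n = 0.7330^5 = 0.211561

Final: 0.211561


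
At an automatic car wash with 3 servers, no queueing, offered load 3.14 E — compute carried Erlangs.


B(3,3.14) = 0.362613 (Erlang-B)
Carried load = a(1 − B) = 3.14·(1 − 0.362613) = 3.14·0.637387 = 2.0014 E

Final: 2.0014 Erlangs


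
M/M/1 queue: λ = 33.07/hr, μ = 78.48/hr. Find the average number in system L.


ρ = λ/μ = 33.07/78.48 = 0.4214
L = ρ/(1−ρ) = 0.4214/(1 − 0.4214) = 0.4214/0.5786 = 0.7283

Final: 0.7283


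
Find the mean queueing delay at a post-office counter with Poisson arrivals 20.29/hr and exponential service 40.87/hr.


ρ = 20.29/40.87 = 0.4965
Wq = ρ/(μ−λ) = 0.4965/(40.87 − 20.29) = 0.4965/20.58 = 0.02412 hr

Final: 0.02412 hr


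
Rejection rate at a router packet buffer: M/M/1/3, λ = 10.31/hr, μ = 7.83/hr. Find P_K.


ρ = λ/μ = 10.31/7.83 = 1.3167
P_K = (1−ρ)ρ^K/(1−ρ^(K+1)) = (-0.3167·2.282920)/(1 − 3.005991)
= -0.723070/-2.005991 = 0.360456

Final: 0.360456


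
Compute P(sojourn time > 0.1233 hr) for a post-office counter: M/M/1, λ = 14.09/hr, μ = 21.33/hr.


W ~ Exponential(μ−λ) for M/M/1.
μ − λ = 21.33 − 14.09 = 7.2400
P(W > t) = e^{−(μ−λ)t} = e^{−0.8927} = 0.409552

Final: 0.409552


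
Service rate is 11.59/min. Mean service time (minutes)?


Mean service time = 1/μ = 1/11.59 minute = 0.08628 minute
In minutes: 0.08628 × 1 = 0.08628 min

Final: 0.08628 min


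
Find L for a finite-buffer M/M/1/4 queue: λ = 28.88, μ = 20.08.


ρ = 28.88/20.08 = 1.4382
L = ρ[1 − (K+1)ρ^K + Kρ^(K+1)] / [(1−ρ)(1−ρ^(K+1))]
Numerator: 1.4382·(1 − 5·4.278918 + 4·6.154140) = 6.072241
Denominator: (-0.4382)·(-5.154140) = 2.258787
L = 6.072241/2.258787 = 2.6883

Final: 2.6883


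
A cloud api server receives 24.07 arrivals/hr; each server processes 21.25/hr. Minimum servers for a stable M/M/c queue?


Stability requires cμ > λ ⇔ c > λ/μ.
λ/μ = 24.07/21.25 = 1.1327
Minimum integer c = ⌊1.1327⌋ + 1 = 2
Check: 2·21.25 = 42.50 > 24.07, while 1·21.25 = 21.25 ≤ 24.07

Final: 2 servers


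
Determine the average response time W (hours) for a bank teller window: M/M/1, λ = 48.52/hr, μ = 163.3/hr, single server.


W = 1/(μ−λ) = 1/(163.3 − 48.52) = 1/114.78 = 0.008712 hr

Final: 0.008712 hr


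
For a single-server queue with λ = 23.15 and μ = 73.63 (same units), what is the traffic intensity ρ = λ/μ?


ρ = λ/μ = 23.15/73.63 = 0.3144

Final: 0.3144


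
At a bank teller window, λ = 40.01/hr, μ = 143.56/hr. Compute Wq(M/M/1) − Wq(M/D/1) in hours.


ρ = 40.01/143.56 = 0.2787
Wq(M/M/1) = ρ/(μ−λ) = 0.2787/103.55 = 0.002691 hr
Wq(M/D/1) = ρ/(2(μ−λ)) = 0.001346 hr
Savings = 0.002691 − 0.001346 = 0.001346 hr

Final: 0.001346 hr


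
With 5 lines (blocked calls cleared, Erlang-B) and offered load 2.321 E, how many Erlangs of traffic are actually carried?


B(5,2.321) = 0.056876 (Erlang-B)
Carried load = a(1 − B) = 2.321·(1 − 0.056876) = 2.321·0.943124 = 2.1890 E

Final: 2.1890 Erlangs


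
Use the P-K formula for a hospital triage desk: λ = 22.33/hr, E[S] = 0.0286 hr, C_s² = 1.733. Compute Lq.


ρ = λ·E[S] = 22.33·0.0286 = 0.6386
Lq = ρ²(1+C_s²)/(2(1−ρ)) = 0.4079·(1+1.733)/(2·0.3614)
= 0.4079·2.7330/0.7227 = 1.54233

Final: 1.54233


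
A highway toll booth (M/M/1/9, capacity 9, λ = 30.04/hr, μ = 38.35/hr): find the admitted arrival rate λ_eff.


ρ = 0.7833; P_K = (1−ρ)ρ^9/(1−ρ^10) = 0.026349
λ_eff = λ(1 − P_K) = 30.04·(1 − 0.026349) = 30.04·0.973651 = 29.2485 /hr

Final: 29.2485 /hr


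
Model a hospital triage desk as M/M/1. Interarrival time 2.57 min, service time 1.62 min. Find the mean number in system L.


λ = 60/2.57 = 23.3463 /hr
μ = 60/1.62 = 37.0370 /hr
ρ = λ/μ = 23.3463/37.0370 = 0.6304
L = ρ/(1−ρ) = 0.6304/0.3696 = 1.7053

Final: 1.7053


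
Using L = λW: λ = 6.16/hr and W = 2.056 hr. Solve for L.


L = λW = 6.16·2.056 = 12.6650

Final: 12.6650


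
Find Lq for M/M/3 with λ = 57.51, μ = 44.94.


a = λ/μ = 1.2797; ρ = a/3 = 0.4266
P₀ = 0.269713
Lq = P₀·a^c·ρ / (c!·(1−ρ)²) = 0.269713·2.09571·0.4266/(6·0.32882)
= 0.12221

Final: 0.12221


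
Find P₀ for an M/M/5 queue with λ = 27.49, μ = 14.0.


a = λ/μ = 27.49/14.0 = 1.9636; ρ = a/c = 0.3927
Σ_{k=0}^{4} a^k/k! (terms k=0..4) = 1.00000 + 1.96357 + 1.92781 + 1.26180 + 0.61941 = 6.77258
Tail: a^5/(5!(1−ρ)) = 29.18996/(120·0.6073) = 0.40055
P₀ = 1/(6.77258 + 0.40055) = 1/7.17313 = 0.139409

Final: 0.139409


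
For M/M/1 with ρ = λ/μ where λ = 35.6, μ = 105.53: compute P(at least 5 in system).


ρ = 35.6/105.53 = 0.3373
P(N ≥ n) = ρ^n = 0.3373^5 = 0.004369

Final: 0.004369


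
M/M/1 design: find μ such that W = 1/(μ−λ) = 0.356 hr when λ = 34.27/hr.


W = 1/(μ−λ) ⇒ μ − λ = 1/W = 1/0.356 = 2.8090
μ = λ + 1/W = 34.27 + 2.8090 = 37.0790 per hr

Final: 37.0790 /hr


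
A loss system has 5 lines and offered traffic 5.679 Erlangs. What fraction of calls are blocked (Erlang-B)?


B(c,a) = (a^c/c!) / Σ_{k=0}^{c} a^k/k!
a^5/5! = 49.224135
Σ terms (k=0..5): 1.00000 + 5.67900 + 16.12552 + 30.52561 + 43.33874 + 49.22414 = 145.893002
B = 49.224135/145.893002 = 0.337399

Final: 0.337399


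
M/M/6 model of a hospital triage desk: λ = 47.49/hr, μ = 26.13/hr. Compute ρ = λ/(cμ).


ρ = λ/(cμ) = 47.49/(6·26.13) = 47.49/156.78 = 0.3029

Final: 0.3029


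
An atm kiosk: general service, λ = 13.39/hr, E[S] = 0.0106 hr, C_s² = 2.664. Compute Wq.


ρ = λ·E[S] = 13.39·0.0106 = 0.1419
E[S²] = E[S]²(1+C_s²) = 0.0106²·(1+2.664) = 0.0004117
Wq = λ·E[S²]/(2(1−ρ)) = 13.39·0.0004117/(2·0.8581) = 0.003212 hr

Final: 0.003212 hr


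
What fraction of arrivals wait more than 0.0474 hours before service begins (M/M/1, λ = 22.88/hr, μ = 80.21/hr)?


ρ = 22.88/80.21 = 0.2853
P(Wq > t) = ρ·e^{−(μ−λ)t} = 0.2853·e^{−2.7174}
= 0.2853·0.066043 = 0.018839

Final: 0.018839


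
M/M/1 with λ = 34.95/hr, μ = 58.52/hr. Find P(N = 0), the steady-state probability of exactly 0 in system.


ρ = 34.95/58.52 = 0.5972
P_n = (1−ρ)·ρ^n = (1 − 0.5972)·0.5972^0 = 0.4028·1.000000 = 0.402768

Final: 0.402768


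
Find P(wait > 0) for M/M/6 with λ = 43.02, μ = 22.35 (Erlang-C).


a = λ/μ = 1.9248; ρ = a/6 = 0.3208
P₀ = 0.145729 (from M/M/c formula)
C(c,a) = [a^c/(c!(1−ρ))]·P₀ = [50.85777/(720·0.6792)]·0.145729
= 0.10400·0.145729 = 0.015156

Final: 0.015156


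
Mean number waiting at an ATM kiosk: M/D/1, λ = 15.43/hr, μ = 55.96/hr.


ρ = 15.43/55.96 = 0.2757
M/D/1: Lq = ρ²/(2(1−ρ)) = 0.07603/(2·0.7243) = 0.05249

Final: 0.05249


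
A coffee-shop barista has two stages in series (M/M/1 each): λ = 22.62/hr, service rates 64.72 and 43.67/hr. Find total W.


Each node sees arrival rate λ = 22.62/hr (tandem ⇒ throughput preserved).
W₁ = 1/(μ₁−λ) = 1/(64.72−22.62) = 0.02375 hr
W₂ = 1/(μ₂−λ) = 1/(43.67−22.62) = 0.04751 hr
W_total = W₁ + W₂ = 0.02375 + 0.04751 = 0.07126 hr

Final: 0.07126 hr


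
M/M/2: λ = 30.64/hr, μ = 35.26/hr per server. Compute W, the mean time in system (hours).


a = 0.8690; ρ = 0.4345; P₀ = 0.394227
Lq = P₀·a^c·ρ/(c!(1−ρ)²) = 0.20222
Wq = Lq/λ = 0.20222/30.64 = 0.006600 hr
W = Wq + 1/μ = 0.006600 + 0.02836 = 0.03496 hr

Final: 0.03496 hr


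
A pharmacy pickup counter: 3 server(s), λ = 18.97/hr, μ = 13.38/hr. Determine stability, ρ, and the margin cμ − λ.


Total capacity cμ = 3·13.38 = 40.14/hr
ρ = λ/(cμ) = 18.97/40.14 = 0.4726
Stable ⇔ ρ < 1: YES
Spare capacity = cμ − λ = 40.14 − 18.97 = 21.17/hr

Final: ρ = 0.4726; stable; margin = 21.17/hr


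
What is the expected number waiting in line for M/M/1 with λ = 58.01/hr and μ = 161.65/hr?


ρ = 58.01/161.65 = 0.3589
Lq = ρ²/(1−ρ) = 0.1288/0.6411 = 0.2009

Final: 0.2009


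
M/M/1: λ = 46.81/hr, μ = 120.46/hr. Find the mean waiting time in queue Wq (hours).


ρ = 46.81/120.46 = 0.3886
Wq = ρ/(μ−λ) = 0.3886/(120.46 − 46.81) = 0.3886/73.65 = 0.005276 hr

Final: 0.005276 hr


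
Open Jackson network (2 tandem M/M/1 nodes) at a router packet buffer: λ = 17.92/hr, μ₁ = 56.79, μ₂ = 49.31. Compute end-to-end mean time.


Each node sees arrival rate λ = 17.92/hr (tandem ⇒ throughput preserved).
W₁ = 1/(μ₁−λ) = 1/(56.79−17.92) = 0.02573 hr
W₂ = 1/(μ₂−λ) = 1/(49.31−17.92) = 0.03186 hr
W_total = W₁ + W₂ = 0.02573 + 0.03186 = 0.05758 hr

Final: 0.05758 hr


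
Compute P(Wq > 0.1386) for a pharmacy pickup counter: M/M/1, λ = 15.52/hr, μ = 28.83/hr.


ρ = 15.52/28.83 = 0.5383
P(Wq > t) = ρ·e^{−(μ−λ)t} = 0.5383·e^{−1.8448}
= 0.5383·0.158062 = 0.085089

Final: 0.085089


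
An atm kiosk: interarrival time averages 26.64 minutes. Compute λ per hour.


λ = 1/(interarrival time) in consistent units.
1 hour = 60 min, so λ = 60/26.64 = 2.2523 per hour

Final: 2.2523 /hr


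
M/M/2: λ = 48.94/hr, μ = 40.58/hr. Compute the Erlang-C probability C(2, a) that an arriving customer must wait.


a = λ/μ = 1.2060; ρ = a/2 = 0.6030
P₀ = 0.247656 (from M/M/c formula)
C(c,a) = [a^c/(c!(1−ρ))]·P₀ = [1.45447/(2·0.3970)]·0.247656
= 1.83185·0.247656 = 0.453668

Final: 0.453668


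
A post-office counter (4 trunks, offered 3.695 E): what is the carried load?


B(4,3.695) = 0.280429 (Erlang-B)
Carried load = a(1 − B) = 3.695·(1 − 0.280429) = 3.695·0.719571 = 2.6588 E

Final: 2.6588 Erlangs


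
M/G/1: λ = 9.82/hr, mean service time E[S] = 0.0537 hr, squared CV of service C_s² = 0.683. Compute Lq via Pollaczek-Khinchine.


ρ = λ·E[S] = 9.82·0.0537 = 0.5273
Lq = ρ²(1+C_s²)/(2(1−ρ)) = 0.2781·(1+0.683)/(2·0.4727)
= 0.2781·1.6830/0.9453 = 0.49508

Final: 0.49508


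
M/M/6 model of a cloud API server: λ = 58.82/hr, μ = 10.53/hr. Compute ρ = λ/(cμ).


ρ = λ/(cμ) = 58.82/(6·10.53) = 58.82/63.18 = 0.9310

Final: 0.9310


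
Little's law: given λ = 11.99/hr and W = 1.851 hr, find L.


L = λW = 11.99·1.851 = 22.1935

Final: 22.1935


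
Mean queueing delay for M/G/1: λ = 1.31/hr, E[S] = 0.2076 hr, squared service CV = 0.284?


ρ = λ·E[S] = 1.31·0.2076 = 0.2720
E[S²] = E[S]²(1+C_s²) = 0.2076²·(1+0.284) = 0.055338
Wq = λ·E[S²]/(2(1−ρ)) = 1.31·0.055338/(2·0.7280) = 0.04979 hr

Final: 0.04979 hr


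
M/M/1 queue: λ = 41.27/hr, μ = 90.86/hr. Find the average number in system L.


ρ = λ/μ = 41.27/90.86 = 0.4542
L = ρ/(1−ρ) = 0.4542/(1 − 0.4542) = 0.4542/0.5458 = 0.8322

Final: 0.8322


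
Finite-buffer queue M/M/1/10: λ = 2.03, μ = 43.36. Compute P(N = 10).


ρ = λ/μ = 2.03/43.36 = 0.04682
P_K = (1−ρ)ρ^K/(1−ρ^(K+1)) = (0.9532·5.059e-14)/(1 − 2.369e-15)
= 4.822e-14/1.000000 = 4.822e-14

Final: 4.822e-14


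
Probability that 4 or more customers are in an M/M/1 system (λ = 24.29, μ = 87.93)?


ρ = 24.29/87.93 = 0.2762
P(N ≥ n) = ρ^n = 0.2762^4 = 0.005823

Final: 0.005823


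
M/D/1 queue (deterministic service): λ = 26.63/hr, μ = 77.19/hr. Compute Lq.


ρ = 26.63/77.19 = 0.3450
M/D/1: Lq = ρ²/(2(1−ρ)) = 0.1190/(2·0.6550) = 0.09085

Final: 0.09085


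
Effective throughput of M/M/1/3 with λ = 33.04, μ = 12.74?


ρ = 2.5934; P_K = (1−ρ)ρ^3/(1−ρ^4) = 0.628296
λ_eff = λ(1 − P_K) = 33.04·(1 − 0.628296) = 33.04·0.371704 = 12.2811 /hr

Final: 12.2811 /hr


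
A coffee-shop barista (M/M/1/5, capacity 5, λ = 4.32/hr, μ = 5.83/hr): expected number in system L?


ρ = 4.32/5.83 = 0.7410
L = ρ[1 − (K+1)ρ^K + Kρ^(K+1)] / [(1−ρ)(1−ρ^(K+1))]
Numerator: 0.7410·(1 − 6·0.223396 + 5·0.165536) = 0.361087
Denominator: (0.2590)·(0.834464) = 0.216131
L = 0.361087/0.216131 = 1.6707

Final: 1.6707


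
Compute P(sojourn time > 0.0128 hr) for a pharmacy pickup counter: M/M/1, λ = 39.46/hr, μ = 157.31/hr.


W ~ Exponential(μ−λ) for M/M/1.
μ − λ = 157.31 − 39.46 = 117.8500
P(W > t) = e^{−(μ−λ)t} = e^{−1.5085} = 0.221246

Final: 0.221246


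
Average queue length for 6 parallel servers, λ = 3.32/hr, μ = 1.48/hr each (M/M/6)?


a = λ/μ = 2.2432; ρ = a/6 = 0.3739
P₀ = 0.105800
Lq = P₀·a^c·ρ / (c!·(1−ρ)²) = 0.105800·127.42605·0.3739/(720·0.39203)
= 0.01786

Final: 0.01786


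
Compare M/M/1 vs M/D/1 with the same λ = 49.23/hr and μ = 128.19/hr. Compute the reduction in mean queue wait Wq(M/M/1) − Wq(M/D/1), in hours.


ρ = 49.23/128.19 = 0.3840
Wq(M/M/1) = ρ/(μ−λ) = 0.3840/78.96 = 0.004864 hr
Wq(M/D/1) = ρ/(2(μ−λ)) = 0.002432 hr
Savings = 0.004864 − 0.002432 = 0.002432 hr

Final: 0.002432 hr


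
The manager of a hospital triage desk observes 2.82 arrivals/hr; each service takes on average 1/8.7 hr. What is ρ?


ρ = λ/μ = 2.82/8.7 = 0.3241

Final: 0.3241


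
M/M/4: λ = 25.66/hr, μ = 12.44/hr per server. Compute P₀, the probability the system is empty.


a = λ/μ = 25.66/12.44 = 2.0627; ρ = a/c = 0.5157
Σ_{k=0}^{3} a^k/k! (terms k=0..3) = 1.00000 + 2.06270 + 2.12737 + 1.46271 = 6.65278
Tail: a^4/(4!(1−ρ)) = 18.10277/(24·0.4843) = 1.55739
P₀ = 1/(6.65278 + 1.55739) = 1/8.21017 = 0.121800

Final: 0.121800


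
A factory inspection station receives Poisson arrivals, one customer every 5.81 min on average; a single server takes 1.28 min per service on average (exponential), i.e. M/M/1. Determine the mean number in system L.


λ = 60/5.81 = 10.3270 /hr
μ = 60/1.28 = 46.8750 /hr
ρ = λ/μ = 10.3270/46.8750 = 0.2203
L = ρ/(1−ρ) = 0.2203/0.7797 = 0.2826

Final: 0.2826


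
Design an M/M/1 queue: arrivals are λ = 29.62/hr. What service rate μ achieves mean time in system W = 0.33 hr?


W = 1/(μ−λ) ⇒ μ − λ = 1/W = 1/0.33 = 3.0303
μ = λ + 1/W = 29.62 + 3.0303 = 32.6503 per hr

Final: 32.6503 /hr


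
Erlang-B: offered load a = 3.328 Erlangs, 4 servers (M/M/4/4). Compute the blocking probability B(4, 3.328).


B(c,a) = (a^c/c!) / Σ_{k=0}^{c} a^k/k!
a^4/4! = 5.111190
Σ terms (k=0..4): 1.00000 + 3.32800 + 5.53779 + 6.14326 + 5.11119 = 21.120239
B = 5.111190/21.120239 = 0.242004

Final: 0.242004


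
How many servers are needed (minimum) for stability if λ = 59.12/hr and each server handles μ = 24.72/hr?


Stability requires cμ > λ ⇔ c > λ/μ.
λ/μ = 59.12/24.72 = 2.3916
Minimum integer c = ⌊2.3916⌋ + 1 = 3
Check: 3·24.72 = 74.16 > 59.12, while 2·24.72 = 49.44 ≤ 59.12

Final: 3 servers


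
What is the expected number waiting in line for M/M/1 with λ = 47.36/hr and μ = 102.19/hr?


ρ = 47.36/102.19 = 0.4635
Lq = ρ²/(1−ρ) = 0.2148/0.5365 = 0.4003

Final: 0.4003


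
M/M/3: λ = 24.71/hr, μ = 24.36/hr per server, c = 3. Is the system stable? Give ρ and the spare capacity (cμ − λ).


Total capacity cμ = 3·24.36 = 73.08/hr
ρ = λ/(cμ) = 24.71/73.08 = 0.3381
Stable ⇔ ρ < 1: YES
Spare capacity = cμ − λ = 73.08 − 24.71 = 48.37/hr

Final: ρ = 0.3381; stable; margin = 48.37/hr


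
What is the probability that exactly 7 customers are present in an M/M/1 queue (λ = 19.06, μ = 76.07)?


ρ = 19.06/76.07 = 0.2506
P_n = (1−ρ)·ρ^n = (1 − 0.2506)·0.2506^7 = 0.7494·0.00006200 = 0.00004646

Final: 0.00004646


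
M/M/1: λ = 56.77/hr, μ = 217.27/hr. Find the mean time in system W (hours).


W = 1/(μ−λ) = 1/(217.27 − 56.77) = 1/160.50 = 0.006231 hr

Final: 0.006231 hr


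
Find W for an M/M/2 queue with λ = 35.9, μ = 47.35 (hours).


a = 0.7582; ρ = 0.3791; P₀ = 0.450230
Lq = P₀·a^c·ρ/(c!(1−ρ)²) = 0.12725
Wq = Lq/λ = 0.12725/35.9 = 0.003544 hr
W = Wq + 1/μ = 0.003544 + 0.02112 = 0.02466 hr

Final: 0.02466 hr


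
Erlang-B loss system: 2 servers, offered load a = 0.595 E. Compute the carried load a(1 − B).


B(2,0.595) = 0.099893 (Erlang-B)
Carried load = a(1 − B) = 0.595·(1 − 0.099893) = 0.595·0.900107 = 0.5356 E

Final: 0.5356 Erlangs


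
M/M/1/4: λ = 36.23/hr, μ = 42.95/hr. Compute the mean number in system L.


ρ = 36.23/42.95 = 0.8435
L = ρ[1 − (K+1)ρ^K + Kρ^(K+1)] / [(1−ρ)(1−ρ^(K+1))]
Numerator: 0.8435·(1 − 5·0.506315 + 4·0.427096) = 0.149147
Denominator: (0.1565)·(0.572904) = 0.089637
L = 0.149147/0.089637 = 1.6639

Final: 1.6639


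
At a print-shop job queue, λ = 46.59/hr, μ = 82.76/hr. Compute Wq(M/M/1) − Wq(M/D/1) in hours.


ρ = 46.59/82.76 = 0.5630
Wq(M/M/1) = ρ/(μ−λ) = 0.5630/36.17 = 0.01556 hr
Wq(M/D/1) = ρ/(2(μ−λ)) = 0.007782 hr
Savings = 0.01556 − 0.007782 = 0.007782 hr

Final: 0.007782 hr


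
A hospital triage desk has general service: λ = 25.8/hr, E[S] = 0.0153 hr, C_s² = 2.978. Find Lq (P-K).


ρ = λ·E[S] = 25.8·0.0153 = 0.3947
Lq = ρ²(1+C_s²)/(2(1−ρ)) = 0.1558·(1+2.978)/(2·0.6053)
= 0.1558·3.9780/1.2105 = 0.51205

Final: 0.51205


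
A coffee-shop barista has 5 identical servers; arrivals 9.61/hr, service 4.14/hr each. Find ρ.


ρ = λ/(cμ) = 9.61/(5·4.14) = 9.61/20.70 = 0.4643

Final: 0.4643


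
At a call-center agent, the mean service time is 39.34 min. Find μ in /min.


μ = 1/(service time) in consistent units.
1 minute = 1 min, so μ = 1/39.34 = 0.02542 per minute

Final: 0.02542 /min


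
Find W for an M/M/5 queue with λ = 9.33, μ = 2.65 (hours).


a = 3.5208; ρ = 0.7042; P₀ = 0.025232
Lq = P₀·a^c·ρ/(c!(1−ρ)²) = 0.91511
Wq = Lq/λ = 0.91511/9.33 = 0.09808 hr
W = Wq + 1/μ = 0.09808 + 0.37736 = 0.47544 hr

Final: 0.47544 hr


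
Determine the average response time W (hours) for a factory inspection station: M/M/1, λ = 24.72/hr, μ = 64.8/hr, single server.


W = 1/(μ−λ) = 1/(64.8 − 24.72) = 1/40.08 = 0.02495 hr

Final: 0.02495 hr


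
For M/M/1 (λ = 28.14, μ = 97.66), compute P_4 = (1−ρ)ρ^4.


ρ = 28.14/97.66 = 0.2881
P_n = (1−ρ)·ρ^n = (1 − 0.2881)·0.2881^4 = 0.7119·0.006893 = 0.004907

Final: 0.004907


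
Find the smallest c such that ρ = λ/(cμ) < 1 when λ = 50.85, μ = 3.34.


Stability requires cμ > λ ⇔ c > λ/μ.
λ/μ = 50.85/3.34 = 15.2246
Minimum integer c = ⌊15.2246⌋ + 1 = 16
Check: 16·3.34 = 53.44 > 50.85, while 15·3.34 = 50.10 ≤ 50.85

Final: 16 servers


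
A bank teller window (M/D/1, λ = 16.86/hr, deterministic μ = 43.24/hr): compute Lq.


ρ = 16.86/43.24 = 0.3899
M/D/1: Lq = ρ²/(2(1−ρ)) = 0.1520/(2·0.6101) = 0.12460

Final: 0.12460


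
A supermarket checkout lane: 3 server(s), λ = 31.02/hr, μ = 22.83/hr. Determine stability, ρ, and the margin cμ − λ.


Total capacity cμ = 3·22.83 = 68.49/hr
ρ = λ/(cμ) = 31.02/68.49 = 0.4529
Stable ⇔ ρ < 1: YES
Spare capacity = cμ − λ = 68.49 − 31.02 = 37.47/hr

Final: ρ = 0.4529; stable; margin = 37.47/hr


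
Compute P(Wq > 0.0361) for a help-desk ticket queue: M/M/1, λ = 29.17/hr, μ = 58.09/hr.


ρ = 29.17/58.09 = 0.5022
P(Wq > t) = ρ·e^{−(μ−λ)t} = 0.5022·e^{−1.0440}
= 0.5022·0.352039 = 0.176777

Final: 0.176777


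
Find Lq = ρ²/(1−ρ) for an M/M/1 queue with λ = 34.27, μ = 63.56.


ρ = 34.27/63.56 = 0.5392
Lq = ρ²/(1−ρ) = 0.2907/0.4608 = 0.6308

Final: 0.6308


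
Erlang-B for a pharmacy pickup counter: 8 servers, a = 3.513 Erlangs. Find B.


B(c,a) = (a^c/c!) / Σ_{k=0}^{c} a^k/k!
a^8/8! = 0.575314
Σ terms (k=0..8): 1.00000 + 3.51300 + 6.17058 + 7.22575 + 6.34602 + 4.45871 + 2.61058 + 1.31014 + 0.57531 = 33.210097
B = 0.575314/33.210097 = 0.017323

Final: 0.017323


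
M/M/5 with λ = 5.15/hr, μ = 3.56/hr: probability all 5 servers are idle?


a = λ/μ = 5.15/3.56 = 1.4466; ρ = a/c = 0.2893
Σ_{k=0}^{4} a^k/k! (terms k=0..4) = 1.00000 + 1.44663 + 1.04637 + 0.50457 + 0.18248 = 4.18005
Tail: a^5/(5!(1−ρ)) = 6.33558/(120·0.7107) = 0.07429
P₀ = 1/(4.18005 + 0.07429) = 1/4.25434 = 0.235054

Final: 0.235054


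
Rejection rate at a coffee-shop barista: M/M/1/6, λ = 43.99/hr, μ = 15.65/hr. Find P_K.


ρ = λ/μ = 43.99/15.65 = 2.8109
P_K = (1−ρ)ρ^K/(1−ρ^(K+1)) = (-1.8109·493.216640)/(1 − 1386.364218)
= -893.147577/-1385.364218 = 0.644702

Final: 0.644702


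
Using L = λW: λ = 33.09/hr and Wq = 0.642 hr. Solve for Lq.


Lq = λWq = 33.09·0.642 = 21.2438

Final: 21.2438


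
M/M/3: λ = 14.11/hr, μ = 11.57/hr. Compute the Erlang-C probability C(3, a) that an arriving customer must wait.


a = λ/μ = 1.2195; ρ = a/3 = 0.4065
P₀ = 0.287976 (from M/M/c formula)
C(c,a) = [a^c/(c!(1−ρ))]·P₀ = [1.81376/(6·0.5935)]·0.287976
= 0.50935·0.287976 = 0.146681

Final: 0.146681


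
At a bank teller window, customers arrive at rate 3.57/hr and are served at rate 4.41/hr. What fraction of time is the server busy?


ρ = λ/μ = 3.57/4.41 = 0.8095

Final: 0.8095


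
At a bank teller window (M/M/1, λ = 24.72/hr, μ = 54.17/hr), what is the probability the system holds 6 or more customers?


ρ = 24.72/54.17 = 0.4563
P(N ≥ n) = ρ^n = 0.4563^6 = 0.009031

Final: 0.009031


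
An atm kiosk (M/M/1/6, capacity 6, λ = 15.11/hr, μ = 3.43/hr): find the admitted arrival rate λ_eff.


ρ = 4.4052; P_K = (1−ρ)ρ^6/(1−ρ^7) = 0.773022
λ_eff = λ(1 − P_K) = 15.11·(1 − 0.773022) = 15.11·0.226978 = 3.4296 /hr

Final: 3.4296 /hr


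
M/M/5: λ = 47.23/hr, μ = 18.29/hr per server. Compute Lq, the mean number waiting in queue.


a = λ/μ = 2.5823; ρ = a/5 = 0.5165
P₀ = 0.073433
Lq = P₀·a^c·ρ / (c!·(1−ρ)²) = 0.073433·114.82097·0.5165/(120·0.23381)
= 0.15520

Final: 0.15520


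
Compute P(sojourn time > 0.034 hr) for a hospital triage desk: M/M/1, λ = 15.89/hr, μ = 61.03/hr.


W ~ Exponential(μ−λ) for M/M/1.
μ − λ = 61.03 − 15.89 = 45.1400
P(W > t) = e^{−(μ−λ)t} = e^{−1.5348} = 0.215507

Final: 0.215507


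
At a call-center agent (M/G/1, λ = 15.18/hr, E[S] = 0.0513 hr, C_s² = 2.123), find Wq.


ρ = λ·E[S] = 15.18·0.0513 = 0.7787
E[S²] = E[S]²(1+C_s²) = 0.0513²·(1+2.123) = 0.008219
Wq = λ·E[S²]/(2(1−ρ)) = 15.18·0.008219/(2·0.2213) = 0.28193 hr

Final: 0.28193 hr


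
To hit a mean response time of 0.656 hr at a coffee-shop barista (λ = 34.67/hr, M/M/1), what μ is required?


W = 1/(μ−λ) ⇒ μ − λ = 1/W = 1/0.656 = 1.5244
μ = λ + 1/W = 34.67 + 1.5244 = 36.1944 per hr

Final: 36.1944 /hr


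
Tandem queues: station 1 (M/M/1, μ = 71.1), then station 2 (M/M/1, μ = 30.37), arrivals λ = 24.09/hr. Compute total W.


Each node sees arrival rate λ = 24.09/hr (tandem ⇒ throughput preserved).
W₁ = 1/(μ₁−λ) = 1/(71.1−24.09) = 0.02127 hr
W₂ = 1/(μ₂−λ) = 1/(30.37−24.09) = 0.15924 hr
W_total = W₁ + W₂ = 0.02127 + 0.15924 = 0.18051 hr

Final: 0.18051 hr


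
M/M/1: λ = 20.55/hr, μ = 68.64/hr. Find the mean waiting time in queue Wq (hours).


ρ = 20.55/68.64 = 0.2994
Wq = ρ/(μ−λ) = 0.2994/(68.64 − 20.55) = 0.2994/48.09 = 0.006226 hr

Final: 0.006226 hr


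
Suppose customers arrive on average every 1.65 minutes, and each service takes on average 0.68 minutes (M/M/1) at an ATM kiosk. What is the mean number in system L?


λ = 60/1.65 = 36.3636 /hr
μ = 60/0.68 = 88.2353 /hr
ρ = λ/μ = 36.3636/88.2353 = 0.4121
L = ρ/(1−ρ) = 0.4121/0.5879 = 0.7010

Final: 0.7010


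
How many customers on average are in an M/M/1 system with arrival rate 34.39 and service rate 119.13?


ρ = λ/μ = 34.39/119.13 = 0.2887
L = ρ/(1−ρ) = 0.2887/(1 − 0.2887) = 0.2887/0.7113 = 0.4058

Final: 0.4058


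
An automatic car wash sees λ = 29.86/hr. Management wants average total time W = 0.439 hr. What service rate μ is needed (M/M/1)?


W = 1/(μ−λ) ⇒ μ − λ = 1/W = 1/0.439 = 2.2779
μ = λ + 1/W = 29.86 + 2.2779 = 32.1379 per hr

Final: 32.1379 /hr


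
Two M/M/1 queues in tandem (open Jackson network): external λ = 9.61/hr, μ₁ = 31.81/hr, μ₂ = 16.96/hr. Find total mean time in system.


Each node sees arrival rate λ = 9.61/hr (tandem ⇒ throughput preserved).
W₁ = 1/(μ₁−λ) = 1/(31.81−9.61) = 0.04505 hr
W₂ = 1/(μ₂−λ) = 1/(16.96−9.61) = 0.13605 hr
W_total = W₁ + W₂ = 0.04505 + 0.13605 = 0.18110 hr

Final: 0.18110 hr


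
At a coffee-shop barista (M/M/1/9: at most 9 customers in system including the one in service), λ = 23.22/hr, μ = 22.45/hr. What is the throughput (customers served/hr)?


ρ = 1.0343; P_K = (1−ρ)ρ^9/(1−ρ^10) = 0.115843
λ_eff = λ(1 − P_K) = 23.22·(1 − 0.115843) = 23.22·0.884157 = 20.5301 /hr

Final: 20.5301 /hr


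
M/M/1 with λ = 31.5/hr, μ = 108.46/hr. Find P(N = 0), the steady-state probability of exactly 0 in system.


ρ = 31.5/108.46 = 0.2904
P_n = (1−ρ)·ρ^n = (1 − 0.2904)·0.2904^0 = 0.7096·1.000000 = 0.709570

Final: 0.709570


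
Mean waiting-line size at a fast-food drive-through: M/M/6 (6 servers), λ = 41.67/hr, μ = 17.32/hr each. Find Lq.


a = λ/μ = 2.4059; ρ = a/6 = 0.4010
P₀ = 0.089779
Lq = P₀·a^c·ρ / (c!·(1−ρ)²) = 0.089779·193.93388·0.4010/(720·0.35882)
= 0.02702

Final: 0.02702


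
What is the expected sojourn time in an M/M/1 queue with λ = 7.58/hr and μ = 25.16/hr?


W = 1/(μ−λ) = 1/(25.16 − 7.58) = 1/17.58 = 0.05688 hr

Final: 0.05688 hr


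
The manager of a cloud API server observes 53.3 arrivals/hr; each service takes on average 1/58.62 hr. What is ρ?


ρ = λ/μ = 53.3/58.62 = 0.9092

Final: 0.9092


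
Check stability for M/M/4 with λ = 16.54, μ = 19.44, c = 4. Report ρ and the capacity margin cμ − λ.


Total capacity cμ = 4·19.44 = 77.76/hr
ρ = λ/(cμ) = 16.54/77.76 = 0.2127
Stable ⇔ ρ < 1: YES
Spare capacity = cμ − λ = 77.76 − 16.54 = 61.22/hr

Final: ρ = 0.2127; stable; margin = 61.22/hr


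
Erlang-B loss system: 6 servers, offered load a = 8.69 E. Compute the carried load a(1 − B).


B(6,8.69) = 0.425549 (Erlang-B)
Carried load = a(1 − B) = 8.69·(1 − 0.425549) = 8.69·0.574451 = 4.9920 E

Final: 4.9920 Erlangs


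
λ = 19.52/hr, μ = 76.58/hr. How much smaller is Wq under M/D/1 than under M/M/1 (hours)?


ρ = 19.52/76.58 = 0.2549
Wq(M/M/1) = ρ/(μ−λ) = 0.2549/57.06 = 0.004467 hr
Wq(M/D/1) = ρ/(2(μ−λ)) = 0.002234 hr
Savings = 0.004467 − 0.002234 = 0.002234 hr

Final: 0.002234 hr
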